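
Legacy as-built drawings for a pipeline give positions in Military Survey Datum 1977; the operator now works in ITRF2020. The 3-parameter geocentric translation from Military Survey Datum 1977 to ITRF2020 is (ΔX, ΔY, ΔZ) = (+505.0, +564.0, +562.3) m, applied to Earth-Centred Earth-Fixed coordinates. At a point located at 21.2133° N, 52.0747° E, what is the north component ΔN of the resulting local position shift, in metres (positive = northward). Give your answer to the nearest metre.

ΔN = 251 m

At φ = 21.2133°, λ = 52.0747°: sin φ = 0.361841, cos φ = 0.932240, sin λ = 0.788813, cos λ = 0.614634.
ΔN = −sin φ cos λ·ΔX − sin φ sin λ·ΔY + cos φ·ΔZ = −(0.361841)(0.614634)(505.0) − (0.361841)(0.788813)(564.0) + (0.932240)(562.3) = 250.91 m.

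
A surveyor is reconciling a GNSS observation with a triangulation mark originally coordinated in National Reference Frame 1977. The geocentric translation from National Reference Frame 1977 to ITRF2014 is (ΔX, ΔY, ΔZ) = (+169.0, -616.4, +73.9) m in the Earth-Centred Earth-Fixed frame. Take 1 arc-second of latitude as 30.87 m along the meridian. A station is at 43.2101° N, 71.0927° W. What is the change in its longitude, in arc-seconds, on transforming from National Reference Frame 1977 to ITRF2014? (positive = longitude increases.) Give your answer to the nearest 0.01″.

sin φ = 0.684676, cos φ = 0.728848, sin λ = -0.946044, cos λ = 0.324038.
East component: ΔE = −sin λ·ΔX + cos λ·ΔY = −(-0.946044)(169.0) + (0.324038)(-616.4) = -39.86 m.
1° of latitude spans 3600 × 30.87 = 111132 m; at latitude φ, 1° of longitude spans that × cos φ = 80998.3 m, so Δλ = -39.86 / 80998.3 × 3600 = -1.771″.

Δλ = -1.77″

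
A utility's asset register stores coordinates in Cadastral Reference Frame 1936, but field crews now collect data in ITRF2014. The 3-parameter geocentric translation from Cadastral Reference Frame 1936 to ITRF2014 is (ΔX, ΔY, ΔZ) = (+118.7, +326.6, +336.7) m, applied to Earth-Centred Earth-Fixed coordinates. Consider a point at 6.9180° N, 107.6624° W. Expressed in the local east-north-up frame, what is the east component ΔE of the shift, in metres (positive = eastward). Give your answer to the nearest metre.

At φ = 6.9180°, λ = -107.6624°: sin φ = 0.120449, cos φ = 0.992720, sin λ = -0.952861, cos λ = -0.303408.
ΔE = −sin λ·ΔX + cos λ·ΔY = −(-0.952861)·(118.7) + (-0.303408)·(326.6) = 14.01 m.

ΔE = 14 m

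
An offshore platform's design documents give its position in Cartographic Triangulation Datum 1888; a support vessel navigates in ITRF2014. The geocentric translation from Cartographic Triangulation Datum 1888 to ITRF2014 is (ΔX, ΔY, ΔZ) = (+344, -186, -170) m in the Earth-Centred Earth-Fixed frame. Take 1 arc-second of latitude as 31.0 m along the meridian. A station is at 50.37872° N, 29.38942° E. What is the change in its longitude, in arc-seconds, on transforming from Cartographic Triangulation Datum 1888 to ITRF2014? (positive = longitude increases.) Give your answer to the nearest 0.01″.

sin φ = 0.770276, cos φ = 0.637710, sin λ = 0.490743, cos λ = 0.871304.
East component: ΔE = −sin λ·ΔX + cos λ·ΔY = −(0.490743)(344) + (0.871304)(-186) = -330.88 m.
1° of latitude spans 3600 × 31.00 = 111600 m; at latitude φ, 1° of longitude spans that × cos φ = 71168.4 m, so Δλ = -330.88 / 71168.4 × 3600 = -16.737″.

Δλ = -16.74″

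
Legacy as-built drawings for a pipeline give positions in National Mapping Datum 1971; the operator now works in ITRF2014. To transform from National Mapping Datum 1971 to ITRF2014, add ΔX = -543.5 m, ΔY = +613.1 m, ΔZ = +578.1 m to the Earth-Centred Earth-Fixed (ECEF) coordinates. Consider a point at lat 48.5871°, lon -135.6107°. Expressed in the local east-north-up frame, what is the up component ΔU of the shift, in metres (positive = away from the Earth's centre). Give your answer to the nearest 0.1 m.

ΔU = 406.8 m

The local up (radial) axis is (cos φ cos λ, cos φ sin λ, sin φ), giving ΔU = 256.910 − 283.697 + 433.553 = 406.77 m.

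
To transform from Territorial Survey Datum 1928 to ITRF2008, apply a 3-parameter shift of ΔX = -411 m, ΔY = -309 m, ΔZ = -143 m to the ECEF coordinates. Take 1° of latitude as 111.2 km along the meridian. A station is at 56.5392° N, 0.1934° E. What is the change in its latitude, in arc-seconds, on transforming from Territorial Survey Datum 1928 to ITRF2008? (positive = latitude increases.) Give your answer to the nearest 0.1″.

Δφ = 8.6″

sin φ = 0.834263, cos φ = 0.551366, sin λ = 0.003375, cos λ = 0.999994.
North component: ΔN = −sin φ cos λ·ΔX − sin φ sin λ·ΔY + cos φ·ΔZ = −(0.834263)(0.999994)(-411) − (0.834263)(0.003375)(-309) + (0.551366)(-143) = 264.91 m.
1° of latitude spans 111200 m, so Δφ = 264.91 / 111200 × 3600 = 8.576″.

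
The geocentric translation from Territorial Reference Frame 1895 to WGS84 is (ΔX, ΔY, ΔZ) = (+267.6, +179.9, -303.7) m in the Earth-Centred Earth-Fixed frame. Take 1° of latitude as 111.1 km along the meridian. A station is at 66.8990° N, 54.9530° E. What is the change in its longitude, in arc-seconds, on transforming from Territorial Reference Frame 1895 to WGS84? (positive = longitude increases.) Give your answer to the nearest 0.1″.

Δλ = -9.6″

sin φ = 0.919815, cos φ = 0.392353, sin λ = 0.818681, cos λ = 0.574248.
East component: ΔE = −sin λ·ΔX + cos λ·ΔY = −(0.818681)(267.6) + (0.574248)(179.9) = -115.77 m.
1° of latitude spans 111100 m; at latitude φ, 1° of longitude spans that × cos φ = 43590.4 m, so Δλ = -115.77 / 43590.4 × 3600 = -9.561″.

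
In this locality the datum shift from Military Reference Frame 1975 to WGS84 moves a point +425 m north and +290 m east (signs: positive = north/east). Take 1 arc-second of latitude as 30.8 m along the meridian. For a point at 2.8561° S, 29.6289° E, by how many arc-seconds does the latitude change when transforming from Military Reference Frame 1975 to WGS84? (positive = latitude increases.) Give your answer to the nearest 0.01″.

1″ of latitude = 30.80 m, so Δφ = 425.0 / 30.80 = 13.799″.

Δφ = 13.80″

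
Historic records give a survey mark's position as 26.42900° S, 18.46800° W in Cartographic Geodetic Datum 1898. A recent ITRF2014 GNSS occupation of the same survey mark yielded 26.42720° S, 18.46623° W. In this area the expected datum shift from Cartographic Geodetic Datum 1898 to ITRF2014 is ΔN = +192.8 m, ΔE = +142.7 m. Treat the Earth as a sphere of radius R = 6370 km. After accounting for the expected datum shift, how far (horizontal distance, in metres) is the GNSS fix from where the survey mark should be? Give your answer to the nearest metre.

Observed coordinate differences: Δφ = +0.00180°, Δλ = +0.00177°.
Converting to metres (1° lat = 111177 m, cos φ = 0.895487): observed ΔN = 200.1 m, observed ΔE = 176.2 m.
Subtracting the expected shift leaves a residual of 200.1 − (192.8) = 7.3 m north and 176.2 − (142.7) = 33.5 m east.
Residual distance = √(7.3² + 33.5²) = 34.3 m.

34 m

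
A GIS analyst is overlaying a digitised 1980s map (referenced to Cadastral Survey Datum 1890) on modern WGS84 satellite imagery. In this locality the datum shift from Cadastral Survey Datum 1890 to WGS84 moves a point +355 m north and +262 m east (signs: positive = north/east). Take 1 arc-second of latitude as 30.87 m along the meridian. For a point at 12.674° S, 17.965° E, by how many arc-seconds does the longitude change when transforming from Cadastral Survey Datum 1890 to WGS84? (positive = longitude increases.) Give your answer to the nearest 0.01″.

At latitude -12.674°, cos φ = 0.975634.
1″ of longitude at this latitude = 30.87 × cos φ = 30.1178 m, so Δλ = 262.0 / 30.1178 = 8.699″.

Δλ = 8.70″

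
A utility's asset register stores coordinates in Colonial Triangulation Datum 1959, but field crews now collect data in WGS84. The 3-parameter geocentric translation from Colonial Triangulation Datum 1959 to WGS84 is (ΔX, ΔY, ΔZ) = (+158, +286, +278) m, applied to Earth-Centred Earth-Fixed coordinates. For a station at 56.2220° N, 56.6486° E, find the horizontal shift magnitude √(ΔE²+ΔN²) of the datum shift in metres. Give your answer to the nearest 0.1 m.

118.9 m

The local east axis at (φ, λ) is (−sin λ, cos λ, 0), so ΔE = −sin(56.6486°)·158 + cos(56.6486°)·286 = 25.26 m.
The local north axis is (−sin φ cos λ, −sin φ sin λ, cos φ), giving ΔN = -72.201 − 198.573 + 154.561 = -116.21 m.
Horizontal magnitude = √(ΔE² + ΔN²) = √(25.26² + (-116.21)²) = 118.93 m.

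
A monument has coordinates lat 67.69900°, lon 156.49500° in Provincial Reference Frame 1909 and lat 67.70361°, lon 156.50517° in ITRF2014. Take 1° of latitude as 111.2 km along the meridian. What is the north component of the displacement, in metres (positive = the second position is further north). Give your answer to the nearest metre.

ΔN = 513 m

Δφ = 67.70361° − 67.69900° = +0.00461°; Δλ = 156.50517° − 156.49500° = +0.01017°.
ΔN = Δφ × 111200 = 512.6 m; ΔE = Δλ × 111200 × cos(67.69900°) = +0.01017 × 111200 × 0.379472 = 429.1 m.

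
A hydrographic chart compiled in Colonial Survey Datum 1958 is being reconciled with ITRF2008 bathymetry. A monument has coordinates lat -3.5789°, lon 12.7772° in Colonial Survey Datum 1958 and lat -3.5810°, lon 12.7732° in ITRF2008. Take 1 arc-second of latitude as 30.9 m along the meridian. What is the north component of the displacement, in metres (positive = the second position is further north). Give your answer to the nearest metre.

ΔN = -234 m

Δφ = -3.5810° − -3.5789° = -0.0021°; Δλ = 12.7732° − 12.7772° = -0.0040°.
1° of latitude = 3600 × 30.90 = 111240 m.
ΔN = Δφ × 111240 = -233.6 m; ΔE = Δλ × 111240 × cos(-3.5789°) = -0.0040 × 111240 × 0.998050 = -444.1 m.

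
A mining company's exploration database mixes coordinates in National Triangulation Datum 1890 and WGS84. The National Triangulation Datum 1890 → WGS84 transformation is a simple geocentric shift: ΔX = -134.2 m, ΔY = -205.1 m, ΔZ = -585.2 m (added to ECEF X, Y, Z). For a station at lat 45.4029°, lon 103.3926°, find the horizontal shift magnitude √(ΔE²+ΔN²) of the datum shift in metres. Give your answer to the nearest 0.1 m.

341.1 m

At φ = 45.4029°, λ = 103.3926°: sin φ = 0.712062, cos φ = 0.702117, sin λ = 0.972806, cos λ = -0.231622.
ΔE = −sin λ·ΔX + cos λ·ΔY = −(0.972806)·(-134.2) + (-0.231622)·(-205.1) = 178.06 m.
ΔN = −sin φ cos λ·ΔX − sin φ sin λ·ΔY + cos φ·ΔZ = −(0.712062)(-0.231622)(-134.2) − (0.712062)(0.972806)(-205.1) + (0.702117)(-585.2) = -290.94 m.
Horizontal magnitude = √(ΔE² + ΔN²) = √(178.06² + (-290.94)²) = 341.10 m.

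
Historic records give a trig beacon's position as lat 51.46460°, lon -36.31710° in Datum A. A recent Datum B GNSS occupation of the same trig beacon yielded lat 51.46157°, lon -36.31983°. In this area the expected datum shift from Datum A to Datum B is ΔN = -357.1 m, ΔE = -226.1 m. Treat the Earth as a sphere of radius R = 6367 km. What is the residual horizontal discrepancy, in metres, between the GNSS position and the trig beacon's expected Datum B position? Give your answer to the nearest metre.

42 m

Observed coordinate differences: Δφ = -0.00303°, Δλ = -0.00273°.
Converting to metres (1° lat = 111125 m, cos φ = 0.622998): observed ΔN = -336.7 m, observed ΔE = -189.0 m.
Subtracting the expected shift leaves a residual of -336.7 − (-357.1) = 20.4 m north and -189.0 − (-226.1) = 37.1 m east.
Residual distance = √(20.4² + 37.1²) = 42.3 m.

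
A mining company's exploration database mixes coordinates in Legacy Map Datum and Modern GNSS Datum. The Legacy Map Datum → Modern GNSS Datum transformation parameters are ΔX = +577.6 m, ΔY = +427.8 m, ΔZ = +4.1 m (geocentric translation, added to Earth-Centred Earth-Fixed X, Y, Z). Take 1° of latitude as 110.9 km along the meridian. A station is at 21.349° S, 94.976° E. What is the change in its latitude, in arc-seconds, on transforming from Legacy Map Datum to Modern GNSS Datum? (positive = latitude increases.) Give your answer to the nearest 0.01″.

sin φ = -0.364048, cos φ = 0.931380, sin λ = 0.996231, cos λ = -0.086738.
North component: ΔN = −sin φ cos λ·ΔX − sin φ sin λ·ΔY + cos φ·ΔZ = −(-0.364048)(-0.086738)(577.6) − (-0.364048)(0.996231)(427.8) + (0.931380)(4.1) = 140.73 m.
1° of latitude spans 110900 m, so Δφ = 140.73 / 110900 × 3600 = 4.568″.

Δφ = 4.57″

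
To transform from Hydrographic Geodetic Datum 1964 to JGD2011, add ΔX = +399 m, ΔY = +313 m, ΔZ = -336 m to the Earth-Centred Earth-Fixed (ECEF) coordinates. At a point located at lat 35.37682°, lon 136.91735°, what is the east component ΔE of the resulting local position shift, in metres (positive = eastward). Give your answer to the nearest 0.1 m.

ΔE = -501.1 m

The local east axis at (φ, λ) is (−sin λ, cos λ, 0), so ΔE = −sin(136.91735°)·399 + cos(136.91735°)·313 = -501.14 m.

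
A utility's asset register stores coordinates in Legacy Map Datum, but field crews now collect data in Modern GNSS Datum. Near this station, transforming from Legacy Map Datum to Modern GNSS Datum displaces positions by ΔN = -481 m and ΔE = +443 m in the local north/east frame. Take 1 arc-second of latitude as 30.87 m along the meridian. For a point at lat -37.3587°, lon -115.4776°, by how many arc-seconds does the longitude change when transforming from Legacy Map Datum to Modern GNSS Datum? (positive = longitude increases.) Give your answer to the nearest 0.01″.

Δλ = 18.05″

At latitude -37.3587°, cos φ = 0.794852.
1″ of longitude at this latitude = 30.87 × cos φ = 24.5371 m, so Δλ = 443.0 / 24.5371 = 18.054″.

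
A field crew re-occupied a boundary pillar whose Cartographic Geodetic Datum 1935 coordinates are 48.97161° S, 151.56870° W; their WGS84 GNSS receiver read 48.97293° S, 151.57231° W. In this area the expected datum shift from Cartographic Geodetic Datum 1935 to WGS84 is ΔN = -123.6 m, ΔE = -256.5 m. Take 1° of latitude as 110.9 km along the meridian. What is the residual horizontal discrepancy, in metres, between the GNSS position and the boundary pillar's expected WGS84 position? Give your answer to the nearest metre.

Observed coordinate differences: Δφ = -0.00132°, Δλ = -0.00361°.
Converting to metres (1° lat = 110900 m, cos φ = 0.656433): observed ΔN = -146.4 m, observed ΔE = -262.8 m.
Subtracting the expected shift leaves a residual of -146.4 − (-123.6) = -22.8 m north and -262.8 − (-256.5) = -6.3 m east.
Residual distance = √((-22.8)² + (-6.3)²) = 23.6 m.

24 m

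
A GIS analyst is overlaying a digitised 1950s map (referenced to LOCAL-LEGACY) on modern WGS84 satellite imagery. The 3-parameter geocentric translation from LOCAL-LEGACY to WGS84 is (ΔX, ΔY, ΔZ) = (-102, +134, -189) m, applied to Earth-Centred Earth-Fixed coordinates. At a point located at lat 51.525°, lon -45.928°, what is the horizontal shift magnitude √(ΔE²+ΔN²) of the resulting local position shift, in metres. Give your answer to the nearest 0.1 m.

At φ = 51.525°, λ = -45.928°: sin φ = 0.782880, cos φ = 0.622173, sin λ = -0.718466, cos λ = 0.695562.
ΔE = −sin λ·ΔX + cos λ·ΔY = −(-0.718466)·(-102) + (0.695562)·(134) = 19.92 m.
ΔN = −sin φ cos λ·ΔX − sin φ sin λ·ΔY + cos φ·ΔZ = −(0.782880)(0.695562)(-102) − (0.782880)(-0.718466)(134) + (0.622173)(-189) = 13.32 m.
Horizontal magnitude = √(ΔE² + ΔN²) = √(19.92² + 13.32²) = 23.97 m.

24.0 m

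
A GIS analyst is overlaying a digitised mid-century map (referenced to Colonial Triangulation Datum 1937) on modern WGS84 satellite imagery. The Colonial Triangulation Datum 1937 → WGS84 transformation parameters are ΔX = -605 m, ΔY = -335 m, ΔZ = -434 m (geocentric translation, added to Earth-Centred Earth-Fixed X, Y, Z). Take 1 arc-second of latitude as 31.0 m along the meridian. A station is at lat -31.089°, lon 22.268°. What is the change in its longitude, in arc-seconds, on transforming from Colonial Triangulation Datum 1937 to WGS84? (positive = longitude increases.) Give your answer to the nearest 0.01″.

Δλ = -3.04″

sin φ = -0.516369, cos φ = 0.856366, sin λ = 0.378939, cos λ = 0.925422.
East component: ΔE = −sin λ·ΔX + cos λ·ΔY = −(0.378939)(-605) + (0.925422)(-335) = -80.76 m.
1° of latitude spans 3600 × 31.00 = 111600 m; at latitude φ, 1° of longitude spans that × cos φ = 95570.5 m, so Δλ = -80.76 / 95570.5 × 3600 = -3.042″.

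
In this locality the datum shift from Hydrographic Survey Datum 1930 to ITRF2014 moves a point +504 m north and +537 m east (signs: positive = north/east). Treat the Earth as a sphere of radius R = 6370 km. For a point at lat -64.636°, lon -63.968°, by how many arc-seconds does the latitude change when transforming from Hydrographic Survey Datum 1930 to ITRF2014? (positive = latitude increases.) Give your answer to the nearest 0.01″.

Δφ = 16.32″

On a sphere of radius R, 1 rad of latitude = R, so Δφ = ΔN / R = 504.0 / 6370000 = 7.9121e-05 rad = 16.320″.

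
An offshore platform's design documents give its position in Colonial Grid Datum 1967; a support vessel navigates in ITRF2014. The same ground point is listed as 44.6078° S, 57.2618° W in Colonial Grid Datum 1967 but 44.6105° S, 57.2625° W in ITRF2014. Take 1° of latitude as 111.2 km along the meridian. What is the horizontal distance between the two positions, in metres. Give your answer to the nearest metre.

Δφ = -44.6105° − -44.6078° = -0.0027°; Δλ = -57.2625° − -57.2618° = -0.0007°.
ΔN = Δφ × 111200 = -300.2 m; ΔE = Δλ × 111200 × cos(-44.6078°) = -0.0007 × 111200 × 0.711930 = -55.4 m.
Distance = √(ΔE² + ΔN²) = √((-55.4)² + (-300.2)²) = 305.3 m.

305 m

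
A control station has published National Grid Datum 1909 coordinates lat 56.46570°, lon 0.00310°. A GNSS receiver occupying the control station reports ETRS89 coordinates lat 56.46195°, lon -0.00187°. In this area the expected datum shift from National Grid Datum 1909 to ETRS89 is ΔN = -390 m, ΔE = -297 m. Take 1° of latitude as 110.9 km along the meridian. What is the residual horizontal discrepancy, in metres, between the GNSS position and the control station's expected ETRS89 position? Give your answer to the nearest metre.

Observed coordinate differences: Δφ = -0.00375°, Δλ = -0.00497°.
Converting to metres (1° lat = 110900 m, cos φ = 0.552436): observed ΔN = -415.9 m, observed ΔE = -304.5 m.
Subtracting the expected shift leaves a residual of -415.9 − (-390) = -25.9 m north and -304.5 − (-297) = -7.5 m east.
Residual distance = √((-25.9)² + (-7.5)²) = 26.9 m.

27 m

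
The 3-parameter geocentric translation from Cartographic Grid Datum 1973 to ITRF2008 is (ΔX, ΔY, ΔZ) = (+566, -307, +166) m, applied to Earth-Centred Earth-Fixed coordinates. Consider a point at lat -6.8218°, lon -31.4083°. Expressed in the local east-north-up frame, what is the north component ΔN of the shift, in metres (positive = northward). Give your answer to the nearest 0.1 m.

ΔN = 241.2 m

At φ = -6.8218°, λ = -31.4083°: sin φ = -0.118782, cos φ = 0.992920, sin λ = -0.521133, cos λ = 0.853475.
ΔN = −sin φ cos λ·ΔX − sin φ sin λ·ΔY + cos φ·ΔZ = −(-0.118782)(0.853475)(566) − (-0.118782)(-0.521133)(-307) + (0.992920)(166) = 241.21 m.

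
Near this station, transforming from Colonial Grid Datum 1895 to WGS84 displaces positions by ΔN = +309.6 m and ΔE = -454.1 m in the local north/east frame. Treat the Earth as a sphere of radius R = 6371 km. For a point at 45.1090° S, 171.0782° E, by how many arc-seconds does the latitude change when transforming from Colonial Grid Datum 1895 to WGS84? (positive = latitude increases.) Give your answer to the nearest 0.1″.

On a sphere of radius R, 1 rad of latitude = R, so Δφ = ΔN / R = 309.6 / 6371000 = 4.8595e-05 rad = 10.023″.

Δφ = 10.0″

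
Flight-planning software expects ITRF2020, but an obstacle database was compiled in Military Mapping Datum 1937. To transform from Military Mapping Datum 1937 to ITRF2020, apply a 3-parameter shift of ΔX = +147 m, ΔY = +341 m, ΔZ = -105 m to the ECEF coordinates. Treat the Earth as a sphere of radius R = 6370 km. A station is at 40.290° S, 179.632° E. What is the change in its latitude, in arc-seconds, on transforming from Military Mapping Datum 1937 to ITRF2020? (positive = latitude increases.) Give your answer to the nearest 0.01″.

Δφ = -5.63″

sin φ = -0.646657, cos φ = 0.762781, sin λ = 0.006423, cos λ = -0.999979.
North component: ΔN = −sin φ cos λ·ΔX − sin φ sin λ·ΔY + cos φ·ΔZ = −(-0.646657)(-0.999979)(147) − (-0.646657)(0.006423)(341) + (0.762781)(-105) = -173.73 m.
1° of latitude spans πR/180 = 111177 m, so Δφ = -173.73 / 111177 × 3600 = -5.626″.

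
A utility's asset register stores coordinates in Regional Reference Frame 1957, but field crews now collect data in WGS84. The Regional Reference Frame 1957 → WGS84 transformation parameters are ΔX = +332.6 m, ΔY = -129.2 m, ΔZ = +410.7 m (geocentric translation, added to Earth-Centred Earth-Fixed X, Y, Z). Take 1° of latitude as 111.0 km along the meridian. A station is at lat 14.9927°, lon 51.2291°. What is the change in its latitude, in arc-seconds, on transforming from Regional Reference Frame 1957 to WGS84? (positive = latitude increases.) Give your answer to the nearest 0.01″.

sin φ = 0.258696, cos φ = 0.965959, sin λ = 0.779656, cos λ = 0.626208.
North component: ΔN = −sin φ cos λ·ΔX − sin φ sin λ·ΔY + cos φ·ΔZ = −(0.258696)(0.626208)(332.6) − (0.258696)(0.779656)(-129.2) + (0.965959)(410.7) = 368.90 m.
1° of latitude spans 111000 m, so Δφ = 368.90 / 111000 × 3600 = 11.964″.

Δφ = 11.96″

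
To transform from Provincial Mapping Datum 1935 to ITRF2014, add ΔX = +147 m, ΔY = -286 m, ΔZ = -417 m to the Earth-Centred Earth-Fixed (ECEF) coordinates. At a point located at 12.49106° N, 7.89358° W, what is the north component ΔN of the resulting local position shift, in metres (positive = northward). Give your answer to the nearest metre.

At φ = 12.49106°, λ = -7.89358°: sin φ = 0.216287, cos φ = 0.976330, sin λ = -0.137334, cos λ = 0.990525.
ΔN = −sin φ cos λ·ΔX − sin φ sin λ·ΔY + cos φ·ΔZ = −(0.216287)(0.990525)(147) − (0.216287)(-0.137334)(-286) + (0.976330)(-417) = -447.12 m.

ΔN = -447 m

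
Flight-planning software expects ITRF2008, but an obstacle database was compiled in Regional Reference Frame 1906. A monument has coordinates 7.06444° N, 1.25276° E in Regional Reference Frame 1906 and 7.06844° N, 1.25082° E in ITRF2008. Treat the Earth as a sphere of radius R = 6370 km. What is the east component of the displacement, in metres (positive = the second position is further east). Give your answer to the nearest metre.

ΔE = -214 m

Δφ = 7.06844° − 7.06444° = +0.00400°; Δλ = 1.25082° − 1.25276° = -0.00194°.
1° along a meridian = πR/180 = 111177 m.
ΔN = Δφ × 111177 = 444.7 m; ΔE = Δλ × 111177 × cos(7.06444°) = -0.00194 × 111177 × 0.992408 = -214.0 m.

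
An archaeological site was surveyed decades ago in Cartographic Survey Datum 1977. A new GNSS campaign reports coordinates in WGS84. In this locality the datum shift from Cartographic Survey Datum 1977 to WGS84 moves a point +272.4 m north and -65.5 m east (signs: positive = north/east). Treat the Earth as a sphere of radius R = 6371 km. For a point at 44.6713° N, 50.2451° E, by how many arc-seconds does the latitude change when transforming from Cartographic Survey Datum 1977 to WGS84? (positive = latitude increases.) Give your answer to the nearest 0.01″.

Δφ = 8.82″

On a sphere of radius R, 1 rad of latitude = R, so Δφ = ΔN / R = 272.4 / 6371000 = 4.2756e-05 rad = 8.819″.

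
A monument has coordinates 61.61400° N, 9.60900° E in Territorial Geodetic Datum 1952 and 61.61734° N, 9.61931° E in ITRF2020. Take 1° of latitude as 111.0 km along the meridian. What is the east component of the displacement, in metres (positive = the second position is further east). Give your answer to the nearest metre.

ΔE = 544 m

Δφ = 61.61734° − 61.61400° = +0.00334°; Δλ = 9.61931° − 9.60900° = +0.01031°.
ΔN = Δφ × 111000 = 370.7 m; ΔE = Δλ × 111000 × cos(61.61400°) = +0.01031 × 111000 × 0.475409 = 544.1 m.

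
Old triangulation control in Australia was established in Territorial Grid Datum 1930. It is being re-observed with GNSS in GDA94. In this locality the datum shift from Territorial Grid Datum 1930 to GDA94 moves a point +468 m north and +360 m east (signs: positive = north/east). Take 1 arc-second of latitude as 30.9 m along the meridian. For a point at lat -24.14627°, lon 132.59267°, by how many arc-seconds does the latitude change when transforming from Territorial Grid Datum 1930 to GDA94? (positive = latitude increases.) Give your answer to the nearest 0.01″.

Δφ = 15.15″

1″ of latitude = 30.90 m, so Δφ = 468.0 / 30.90 = 15.146″.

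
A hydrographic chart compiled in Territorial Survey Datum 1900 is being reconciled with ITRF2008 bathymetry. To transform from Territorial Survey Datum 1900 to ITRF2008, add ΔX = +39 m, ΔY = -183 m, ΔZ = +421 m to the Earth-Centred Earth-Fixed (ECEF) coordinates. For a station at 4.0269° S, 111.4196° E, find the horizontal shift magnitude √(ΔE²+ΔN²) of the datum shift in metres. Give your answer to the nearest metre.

At φ = -4.0269°, λ = 111.4196°: sin φ = -0.070225, cos φ = 0.997531, sin λ = 0.930931, cos λ = -0.365195.
ΔE = −sin λ·ΔX + cos λ·ΔY = −(0.930931)·(39) + (-0.365195)·(-183) = 30.52 m.
ΔN = −sin φ cos λ·ΔX − sin φ sin λ·ΔY + cos φ·ΔZ = −(-0.070225)(-0.365195)(39) − (-0.070225)(0.930931)(-183) + (0.997531)(421) = 407.00 m.
Horizontal magnitude = √(ΔE² + ΔN²) = √(30.52² + 407.00²) = 408.14 m.

408 m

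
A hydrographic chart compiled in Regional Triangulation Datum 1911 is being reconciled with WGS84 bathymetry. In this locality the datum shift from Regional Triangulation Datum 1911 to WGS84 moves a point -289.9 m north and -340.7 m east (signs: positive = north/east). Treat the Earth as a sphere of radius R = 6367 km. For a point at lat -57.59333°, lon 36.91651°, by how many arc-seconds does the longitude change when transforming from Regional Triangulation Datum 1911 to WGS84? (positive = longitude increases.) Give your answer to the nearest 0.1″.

At latitude -57.59333°, cos φ = 0.535925.
One radian of longitude at latitude φ spans R cos φ, so Δλ = ΔE / (R cos φ) = -340.7 / (6367000 × 0.535925) = -9.9847e-05 rad = -20.595″.

Δλ = -20.6″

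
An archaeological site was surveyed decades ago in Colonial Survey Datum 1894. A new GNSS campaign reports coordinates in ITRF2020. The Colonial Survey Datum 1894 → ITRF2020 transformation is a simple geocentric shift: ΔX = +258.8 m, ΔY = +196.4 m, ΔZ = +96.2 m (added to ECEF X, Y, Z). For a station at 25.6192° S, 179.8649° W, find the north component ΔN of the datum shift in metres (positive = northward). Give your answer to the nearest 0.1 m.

At φ = -25.6192°, λ = -179.8649°: sin φ = -0.432388, cos φ = 0.901688, sin λ = -0.002358, cos λ = -0.999997.
ΔN = −sin φ cos λ·ΔX − sin φ sin λ·ΔY + cos φ·ΔZ = −(-0.432388)(-0.999997)(258.8) − (-0.432388)(-0.002358)(196.4) + (0.901688)(96.2) = -25.36 m.

ΔN = -25.4 m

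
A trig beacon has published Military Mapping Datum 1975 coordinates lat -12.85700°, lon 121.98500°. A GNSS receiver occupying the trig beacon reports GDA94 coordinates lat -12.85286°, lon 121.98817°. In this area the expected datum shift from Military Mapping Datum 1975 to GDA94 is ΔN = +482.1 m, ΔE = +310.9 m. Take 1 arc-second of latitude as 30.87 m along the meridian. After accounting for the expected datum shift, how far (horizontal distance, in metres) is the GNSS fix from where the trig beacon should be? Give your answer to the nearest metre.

39 m

Observed coordinate differences: Δφ = +0.00414°, Δλ = +0.00317°.
Converting to metres (1° lat = 111132 m, cos φ = 0.974928): observed ΔN = 460.1 m, observed ΔE = 343.5 m.
Subtracting the expected shift leaves a residual of 460.1 − (482.1) = -22.0 m north and 343.5 − (310.9) = 32.6 m east.
Residual distance = √((-22.0)² + 32.6²) = 39.3 m.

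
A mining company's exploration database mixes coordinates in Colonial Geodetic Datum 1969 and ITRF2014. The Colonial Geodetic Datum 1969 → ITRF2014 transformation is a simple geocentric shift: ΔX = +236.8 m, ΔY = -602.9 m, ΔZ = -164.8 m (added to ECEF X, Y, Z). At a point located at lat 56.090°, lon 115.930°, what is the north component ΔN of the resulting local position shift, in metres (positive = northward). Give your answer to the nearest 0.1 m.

ΔN = 444.0 m

The local north axis is (−sin φ cos λ, −sin φ sin λ, cos φ), giving ΔN = 85.935 + 449.984 − 91.940 = 443.98 m.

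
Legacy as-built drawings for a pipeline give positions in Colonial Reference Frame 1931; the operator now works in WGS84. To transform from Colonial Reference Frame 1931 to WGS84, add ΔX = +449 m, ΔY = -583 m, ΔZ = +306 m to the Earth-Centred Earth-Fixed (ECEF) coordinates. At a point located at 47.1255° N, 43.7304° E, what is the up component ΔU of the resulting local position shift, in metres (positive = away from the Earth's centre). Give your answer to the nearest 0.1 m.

The local up (radial) axis is (cos φ cos λ, cos φ sin λ, sin φ), giving ΔU = 220.752 − 274.205 + 224.251 = 170.80 m.

ΔU = 170.8 m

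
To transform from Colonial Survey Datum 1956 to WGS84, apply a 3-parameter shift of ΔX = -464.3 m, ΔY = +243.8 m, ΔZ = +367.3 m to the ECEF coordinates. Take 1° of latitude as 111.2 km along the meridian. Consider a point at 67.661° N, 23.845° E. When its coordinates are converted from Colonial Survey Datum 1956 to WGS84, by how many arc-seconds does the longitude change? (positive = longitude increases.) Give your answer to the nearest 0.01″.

sin φ = 0.924951, cos φ = 0.380086, sin λ = 0.404264, cos λ = 0.914642.
East component: ΔE = −sin λ·ΔX + cos λ·ΔY = −(0.404264)(-464.3) + (0.914642)(243.8) = 410.69 m.
1° of latitude spans 111200 m; at latitude φ, 1° of longitude spans that × cos φ = 42265.5 m, so Δλ = 410.69 / 42265.5 × 3600 = 34.981″.

Δλ = 34.98″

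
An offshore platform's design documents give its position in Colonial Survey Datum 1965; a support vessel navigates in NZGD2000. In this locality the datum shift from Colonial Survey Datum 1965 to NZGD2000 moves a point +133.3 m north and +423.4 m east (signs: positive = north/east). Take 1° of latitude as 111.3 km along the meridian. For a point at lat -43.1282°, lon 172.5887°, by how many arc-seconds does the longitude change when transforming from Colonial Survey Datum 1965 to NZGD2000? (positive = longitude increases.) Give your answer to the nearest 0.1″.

Δλ = 18.8″

At latitude -43.1282°, cos φ = 0.729826.
1° of longitude at this latitude = 111.3 × cos φ = 81.23 km, so Δλ = 423.4 / 81229.6 = 0.0052124° = 18.765″.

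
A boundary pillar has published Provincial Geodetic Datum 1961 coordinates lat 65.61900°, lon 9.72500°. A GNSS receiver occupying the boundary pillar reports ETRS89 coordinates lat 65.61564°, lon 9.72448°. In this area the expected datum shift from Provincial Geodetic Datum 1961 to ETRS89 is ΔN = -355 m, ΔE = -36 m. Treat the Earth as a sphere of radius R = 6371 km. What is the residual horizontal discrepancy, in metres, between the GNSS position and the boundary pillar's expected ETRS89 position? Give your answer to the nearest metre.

22 m

Observed coordinate differences: Δφ = -0.00336°, Δλ = -0.00052°.
Converting to metres (1° lat = 111195 m, cos φ = 0.412802): observed ΔN = -373.6 m, observed ΔE = -23.9 m.
Subtracting the expected shift leaves a residual of -373.6 − (-355) = -18.6 m north and -23.9 − (-36) = 12.1 m east.
Residual distance = √((-18.6)² + 12.1²) = 22.2 m.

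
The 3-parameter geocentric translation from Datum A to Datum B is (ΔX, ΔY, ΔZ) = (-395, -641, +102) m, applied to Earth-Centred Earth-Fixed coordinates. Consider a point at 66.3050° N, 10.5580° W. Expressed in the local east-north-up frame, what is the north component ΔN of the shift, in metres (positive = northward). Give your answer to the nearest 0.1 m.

At φ = 66.3050°, λ = -10.5580°: sin φ = 0.915698, cos φ = 0.401868, sin λ = -0.183231, cos λ = 0.983070.
ΔN = −sin φ cos λ·ΔX − sin φ sin λ·ΔY + cos φ·ΔZ = −(0.915698)(0.983070)(-395) − (0.915698)(-0.183231)(-641) + (0.401868)(102) = 289.02 m.

ΔN = 289.0 m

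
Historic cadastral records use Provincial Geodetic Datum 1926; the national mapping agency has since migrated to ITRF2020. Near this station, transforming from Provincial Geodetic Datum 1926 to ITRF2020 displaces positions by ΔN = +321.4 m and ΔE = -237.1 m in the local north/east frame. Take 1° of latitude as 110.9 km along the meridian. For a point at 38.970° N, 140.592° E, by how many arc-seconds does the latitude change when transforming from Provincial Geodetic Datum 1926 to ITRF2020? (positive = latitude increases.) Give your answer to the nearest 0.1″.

Δφ = 10.4″

1° of latitude = 110.9 km, so Δφ = 321.4 / 110900 = 0.0028981° = 10.433″.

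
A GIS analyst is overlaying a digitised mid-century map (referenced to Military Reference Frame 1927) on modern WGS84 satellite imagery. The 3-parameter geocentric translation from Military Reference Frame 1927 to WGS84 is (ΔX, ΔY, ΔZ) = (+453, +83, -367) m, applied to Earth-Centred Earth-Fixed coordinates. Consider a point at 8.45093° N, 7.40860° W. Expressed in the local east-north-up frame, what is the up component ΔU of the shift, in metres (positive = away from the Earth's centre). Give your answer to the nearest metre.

At φ = 8.45093°, λ = -7.40860°: sin φ = 0.146962, cos φ = 0.989142, sin λ = -0.128944, cos λ = 0.991652.
ΔU = cos φ cos λ·ΔX + cos φ sin λ·ΔY + sin φ·ΔZ = (0.989142)(0.991652)(453) + (0.989142)(-0.128944)(83) + (0.146962)(-367) = 379.82 m.

ΔU = 380 m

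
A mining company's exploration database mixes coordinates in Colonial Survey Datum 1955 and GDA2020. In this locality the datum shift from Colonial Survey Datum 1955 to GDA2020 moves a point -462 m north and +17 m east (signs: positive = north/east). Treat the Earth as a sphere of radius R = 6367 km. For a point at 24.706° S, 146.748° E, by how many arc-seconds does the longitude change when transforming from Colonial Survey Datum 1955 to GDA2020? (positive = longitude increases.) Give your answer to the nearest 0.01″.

Δλ = 0.61″

At latitude -24.706°, cos φ = 0.908464.
One radian of longitude at latitude φ spans R cos φ, so Δλ = ΔE / (R cos φ) = 17.0 / (6367000 × 0.908464) = 2.9390e-06 rad = 0.606″.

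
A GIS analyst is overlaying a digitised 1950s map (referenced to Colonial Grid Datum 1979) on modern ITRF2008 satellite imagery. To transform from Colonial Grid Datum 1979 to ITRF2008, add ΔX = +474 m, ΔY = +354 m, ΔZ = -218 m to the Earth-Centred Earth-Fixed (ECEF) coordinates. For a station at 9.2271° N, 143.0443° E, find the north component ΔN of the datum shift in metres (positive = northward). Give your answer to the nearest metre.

The local north axis is (−sin φ cos λ, −sin φ sin λ, cos φ), giving ΔN = 60.736 − 34.126 − 215.179 = -188.57 m.

ΔN = -189 m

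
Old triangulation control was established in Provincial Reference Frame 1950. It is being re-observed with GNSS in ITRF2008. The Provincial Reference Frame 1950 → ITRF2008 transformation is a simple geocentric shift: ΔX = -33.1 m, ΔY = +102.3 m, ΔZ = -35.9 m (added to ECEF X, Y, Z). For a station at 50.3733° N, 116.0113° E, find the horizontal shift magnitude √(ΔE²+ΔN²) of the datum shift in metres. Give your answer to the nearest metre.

The local east axis at (φ, λ) is (−sin λ, cos λ, 0), so ΔE = −sin(116.0113°)·(-33.1) + cos(116.0113°)·102.3 = -15.12 m.
The local north axis is (−sin φ cos λ, −sin φ sin λ, cos φ), giving ΔN = -11.180 − 70.812 − 22.896 = -104.89 m.
Horizontal magnitude = √(ΔE² + ΔN²) = √((-15.12)² + (-104.89)²) = 105.97 m.

106 m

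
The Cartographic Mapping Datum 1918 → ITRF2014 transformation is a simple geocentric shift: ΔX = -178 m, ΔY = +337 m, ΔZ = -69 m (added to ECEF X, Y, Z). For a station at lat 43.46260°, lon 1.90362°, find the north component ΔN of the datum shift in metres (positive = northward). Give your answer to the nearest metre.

ΔN = 65 m

The local north axis is (−sin φ cos λ, −sin φ sin λ, cos φ), giving ΔN = 122.375 − 7.701 − 50.082 = 64.59 m.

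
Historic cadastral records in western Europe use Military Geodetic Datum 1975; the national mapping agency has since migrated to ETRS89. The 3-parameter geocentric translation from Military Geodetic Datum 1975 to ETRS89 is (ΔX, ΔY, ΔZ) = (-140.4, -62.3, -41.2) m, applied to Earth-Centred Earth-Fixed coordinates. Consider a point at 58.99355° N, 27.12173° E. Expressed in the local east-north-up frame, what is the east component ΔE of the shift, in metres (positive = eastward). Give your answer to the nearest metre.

The local east axis at (φ, λ) is (−sin λ, cos λ, 0), so ΔE = −sin(27.12173°)·(-140.4) + cos(27.12173°)·(-62.3) = 8.56 m.

ΔE = 9 m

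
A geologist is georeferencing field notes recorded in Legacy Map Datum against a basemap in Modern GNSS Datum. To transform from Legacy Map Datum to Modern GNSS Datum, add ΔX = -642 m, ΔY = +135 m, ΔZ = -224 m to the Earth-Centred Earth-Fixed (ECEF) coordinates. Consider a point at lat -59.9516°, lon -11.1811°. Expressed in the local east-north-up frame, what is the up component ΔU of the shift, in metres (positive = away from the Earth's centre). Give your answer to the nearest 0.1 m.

ΔU = -134.6 m

The local up (radial) axis is (cos φ cos λ, cos φ sin λ, sin φ), giving ΔU = -315.368 − 13.108 + 193.895 = -134.58 m.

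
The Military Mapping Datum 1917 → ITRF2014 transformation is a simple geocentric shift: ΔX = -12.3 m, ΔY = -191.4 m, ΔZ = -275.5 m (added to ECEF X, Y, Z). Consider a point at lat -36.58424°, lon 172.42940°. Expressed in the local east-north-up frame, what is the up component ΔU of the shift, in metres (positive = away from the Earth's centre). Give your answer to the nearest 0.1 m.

ΔU = 153.7 m

The local up (radial) axis is (cos φ cos λ, cos φ sin λ, sin φ), giving ΔU = 9.791 − 20.248 + 164.199 = 153.74 m.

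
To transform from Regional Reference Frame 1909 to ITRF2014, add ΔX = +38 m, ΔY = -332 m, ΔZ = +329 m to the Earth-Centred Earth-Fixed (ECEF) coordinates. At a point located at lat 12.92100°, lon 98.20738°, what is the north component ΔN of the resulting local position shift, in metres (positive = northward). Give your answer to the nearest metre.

ΔN = 395 m

At φ = 12.92100°, λ = 98.20738°: sin φ = 0.223607, cos φ = 0.974679, sin λ = 0.989758, cos λ = -0.142756.
ΔN = −sin φ cos λ·ΔX − sin φ sin λ·ΔY + cos φ·ΔZ = −(0.223607)(-0.142756)(38) − (0.223607)(0.989758)(-332) + (0.974679)(329) = 395.36 m.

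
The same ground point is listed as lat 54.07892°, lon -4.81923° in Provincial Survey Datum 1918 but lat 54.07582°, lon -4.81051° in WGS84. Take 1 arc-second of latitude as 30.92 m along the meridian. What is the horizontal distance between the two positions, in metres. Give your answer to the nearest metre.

666 m

Δφ = 54.07582° − 54.07892° = -0.00310°; Δλ = -4.81051° − -4.81923° = +0.00872°.
1° of latitude = 3600 × 30.92 = 111312 m.
ΔN = Δφ × 111312 = -345.1 m; ΔE = Δλ × 111312 × cos(54.07892°) = +0.00872 × 111312 × 0.586670 = 569.4 m.
Distance = √(ΔE² + ΔN²) = √(569.4² + (-345.1)²) = 665.8 m.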